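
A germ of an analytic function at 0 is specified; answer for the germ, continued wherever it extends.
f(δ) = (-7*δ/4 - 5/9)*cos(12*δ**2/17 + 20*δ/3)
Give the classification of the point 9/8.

There is no denominator, hence no pole anywhere.
The factor cos(12*δ**2/17 + 20*δ/3) is entire.
So the germ continues analytically to 9/8.

The point is a regular point.


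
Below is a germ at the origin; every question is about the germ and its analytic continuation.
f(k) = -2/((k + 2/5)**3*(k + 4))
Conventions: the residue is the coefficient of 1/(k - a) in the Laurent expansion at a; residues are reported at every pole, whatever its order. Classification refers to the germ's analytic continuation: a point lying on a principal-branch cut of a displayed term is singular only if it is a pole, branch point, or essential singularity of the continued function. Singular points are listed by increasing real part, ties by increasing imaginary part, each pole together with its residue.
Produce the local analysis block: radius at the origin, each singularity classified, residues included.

Denominator factor (k + 4): pole of order 1 at -4, modulus 4.
Denominator factor (k + 2/5)^3: pole of order 3 at -2/5, modulus 2/5.
The radius of convergence is the smallest modulus among the singular points: 2/5.
At the order-1 pole -4 set g(k) = (k - (-4))*f(k) = -2/(k + 2/5)**3.
Simple pole: residue = g(a) at a = -4, which is 125/2916.
At the order-3 pole -2/5 set g(k) = (k - (-2/5))^3*f(k) = -2/(k + 4).
Order-3 pole: residue = g''(a)/2; g''(-2/5) = -125/1458, so the residue is -125/2916.
List the singular points by increasing real part (a conjugate pair: the negative imaginary part first).

Radius of convergence at 0: 2/5.
At -4: a pole of order 1; residue 125/2916.
At -2/5: a pole of order 3; residue -125/2916.


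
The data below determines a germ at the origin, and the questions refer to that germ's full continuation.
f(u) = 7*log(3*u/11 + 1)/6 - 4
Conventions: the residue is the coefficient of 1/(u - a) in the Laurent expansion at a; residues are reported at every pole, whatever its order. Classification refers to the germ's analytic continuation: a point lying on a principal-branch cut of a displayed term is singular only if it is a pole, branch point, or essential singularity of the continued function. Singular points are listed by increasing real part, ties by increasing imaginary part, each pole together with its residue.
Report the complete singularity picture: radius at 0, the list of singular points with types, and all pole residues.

Branch term (7/6)*log(1 - u/(-11/3)): its argument vanishes at u = -11/3, a logarithmic branch point, modulus 11/3.
The radius of convergence is the smallest modulus among the singular points: 11/3.

Radius of convergence at 0: 11/3.
At -11/3: a logarithmic branch point.


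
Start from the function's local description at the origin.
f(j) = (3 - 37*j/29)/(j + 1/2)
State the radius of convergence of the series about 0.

Denominator factor (j + 1/2): pole of order 1 at -1/2, modulus 1/2.
The radius of convergence is the smallest modulus among the singular points: 1/2.

The radius of convergence is 1/2.


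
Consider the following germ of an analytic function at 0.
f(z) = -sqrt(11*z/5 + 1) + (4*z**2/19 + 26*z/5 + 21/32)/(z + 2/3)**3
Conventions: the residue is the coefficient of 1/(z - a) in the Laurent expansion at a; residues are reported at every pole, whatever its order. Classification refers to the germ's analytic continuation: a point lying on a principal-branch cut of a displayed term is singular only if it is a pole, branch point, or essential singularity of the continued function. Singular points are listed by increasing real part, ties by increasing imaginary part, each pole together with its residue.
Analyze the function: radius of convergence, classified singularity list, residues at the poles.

Radius of convergence at 0: 5/11.
At -2/3: a pole of order 3; residue 4/19.
At -5/11: an algebraic (square-root) branch point.

Denominator factor (z + 2/3)^3: pole of order 3 at -2/3, modulus 2/3.
Branch term (-1)*sqrt(1 - z/(-5/11)): its argument vanishes at z = -5/11, a square-root branch point, modulus 5/11.
The radius of convergence is the smallest modulus among the singular points: 5/11.
The branch term is analytic at -2/3 and contributes nothing to the residue; only the rational part matters.
At the order-3 pole -2/3 set g(z) = (z - (-2/3))^3*(rational part) = 4*z**2/19 + 26*z/5 + 21/32.
Order-3 pole: residue = g''(a)/2; g''(-2/3) = 8/19, so the residue is 4/19.
List the singular points by increasing real part (a conjugate pair: the negative imaginary part first).


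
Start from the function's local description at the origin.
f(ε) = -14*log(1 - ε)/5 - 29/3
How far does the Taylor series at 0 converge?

Branch term (-14/5)*log(1 - ε/(1)): its argument vanishes at ε = 1, a logarithmic branch point, modulus 1.
The radius of convergence is the smallest modulus among the singular points: 1.

The radius of convergence is 1.


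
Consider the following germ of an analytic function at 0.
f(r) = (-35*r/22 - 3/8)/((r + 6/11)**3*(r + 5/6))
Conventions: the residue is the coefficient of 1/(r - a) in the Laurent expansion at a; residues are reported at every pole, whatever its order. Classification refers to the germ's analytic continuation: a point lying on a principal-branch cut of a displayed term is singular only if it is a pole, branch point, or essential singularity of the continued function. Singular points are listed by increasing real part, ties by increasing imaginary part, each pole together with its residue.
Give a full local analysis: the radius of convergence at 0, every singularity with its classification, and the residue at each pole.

Radius of convergence at 0: 6/11.
At -5/6: a pole of order 1; residue -273339/6859.
At -6/11: a pole of order 3; residue 273339/6859.

Denominator factor (r + 6/11)^3: pole of order 3 at -6/11, modulus 6/11.
Denominator factor (r + 5/6): pole of order 1 at -5/6, modulus 5/6.
The radius of convergence is the smallest modulus among the singular points: 6/11.
At the order-1 pole -5/6 set g(r) = (r - (-5/6))*f(r) = (-35*r/22 - 3/8)/(r + 6/11)**3.
Simple pole: residue = g(a) at a = -5/6, which is -273339/6859.
At the order-3 pole -6/11 set g(r) = (r - (-6/11))^3*f(r) = (-35*r/22 - 3/8)/(r + 5/6).
Order-3 pole: residue = g''(a)/2; g''(-6/11) = 546678/6859, so the residue is 273339/6859.
List the singular points by increasing real part (a conjugate pair: the negative imaginary part first).


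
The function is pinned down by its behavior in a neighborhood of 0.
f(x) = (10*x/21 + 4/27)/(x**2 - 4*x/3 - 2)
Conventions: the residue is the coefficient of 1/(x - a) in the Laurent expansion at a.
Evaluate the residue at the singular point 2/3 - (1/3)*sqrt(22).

The factor x**2 - 4*x/3 - 2 splits as (x - a)(x - a') with a = 2/3 - (1/3)*sqrt(22), a' = 2/3 + (1/3)*sqrt(22). At the order-1 pole a set g(x) = (x - a)*f(x) = [10*x/21 + 4/27] / (x - a').
Simple pole: residue = g(a) at a = 2/3 - (1/3)*sqrt(22), which is 5/21 - (2/63)*sqrt(22).

The residue is 5/21 - (2/63)*sqrt(22).


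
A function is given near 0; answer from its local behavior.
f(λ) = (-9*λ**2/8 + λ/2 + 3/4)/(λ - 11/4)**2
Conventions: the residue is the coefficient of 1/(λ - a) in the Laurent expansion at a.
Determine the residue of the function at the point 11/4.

At the order-2 pole 11/4 set g(λ) = (λ - (11/4))^2*f(λ) = -9*λ**2/8 + λ/2 + 3/4.
Order-2 pole: residue = g'(a); g'(11/4) = -91/16, so the residue is -91/16.

The residue is -91/16.


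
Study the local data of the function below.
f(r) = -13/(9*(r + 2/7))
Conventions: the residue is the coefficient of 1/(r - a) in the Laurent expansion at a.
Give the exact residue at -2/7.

At the order-1 pole -2/7 set g(r) = (r - (-2/7))*f(r) = -13/9.
Simple pole: residue = g(a) at a = -2/7, which is -13/9.

The residue is -13/9.


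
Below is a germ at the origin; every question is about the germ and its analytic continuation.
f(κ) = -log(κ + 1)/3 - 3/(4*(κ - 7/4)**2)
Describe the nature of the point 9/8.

Denominator factors: κ - 7/4 = -5/8 at κ = 9/8 — none vanishes.
Branch term log(1 - κ/(-1)): argument at 9/8 is 17/8, nonzero, so 9/8 is not its branch point (a point on a principal cut is still regular for the continued germ).
So the germ continues analytically to 9/8.

The point is a regular point.


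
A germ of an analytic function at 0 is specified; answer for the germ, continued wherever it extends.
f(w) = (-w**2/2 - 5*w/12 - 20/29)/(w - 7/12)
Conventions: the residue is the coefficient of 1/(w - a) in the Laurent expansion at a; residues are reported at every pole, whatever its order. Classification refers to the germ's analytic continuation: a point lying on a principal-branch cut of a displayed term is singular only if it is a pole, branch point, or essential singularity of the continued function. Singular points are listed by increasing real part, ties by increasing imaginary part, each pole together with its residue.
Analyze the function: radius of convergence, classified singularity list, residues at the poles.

Radius of convergence at 0: 7/12.
At 7/12: a pole of order 1; residue -9211/8352.

Denominator factor (w - 7/12): pole of order 1 at 7/12, modulus 7/12.
The radius of convergence is the smallest modulus among the singular points: 7/12.
At the order-1 pole 7/12 set g(w) = (w - (7/12))*f(w) = -w**2/2 - 5*w/12 - 20/29.
Simple pole: residue = g(a) at a = 7/12, which is -9211/8352.


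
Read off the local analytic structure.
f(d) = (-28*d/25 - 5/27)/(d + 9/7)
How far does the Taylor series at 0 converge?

Denominator factor (d + 9/7): pole of order 1 at -9/7, modulus 9/7.
The radius of convergence is the smallest modulus among the singular points: 9/7.

The radius of convergence is 9/7.


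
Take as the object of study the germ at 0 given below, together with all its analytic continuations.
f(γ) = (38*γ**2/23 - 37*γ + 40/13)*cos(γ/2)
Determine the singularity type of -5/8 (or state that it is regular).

There is no denominator, hence no pole anywhere.
The factor cos(γ/2) is entire.
So the germ continues analytically to -5/8.

The point is a regular point.


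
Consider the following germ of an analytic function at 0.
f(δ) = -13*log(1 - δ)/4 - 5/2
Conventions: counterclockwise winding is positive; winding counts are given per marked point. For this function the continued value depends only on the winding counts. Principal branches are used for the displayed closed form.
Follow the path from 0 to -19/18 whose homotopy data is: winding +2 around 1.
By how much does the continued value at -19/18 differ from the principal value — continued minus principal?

Continued minus principal equals -(13)*pi*i.

The rational part is single-valued and drops out of the difference; each branch term changes only by its own monodromy.
(-13/4)*log(1 - δ/(1)): each positive loop around 1 adds 2*pi*i to the log, so winding +2 contributes (-13/4)*(2)*2*pi*i = -(13)*pi*i.
Summing the contributions at δ = -19/18 gives -(13)*pi*i.


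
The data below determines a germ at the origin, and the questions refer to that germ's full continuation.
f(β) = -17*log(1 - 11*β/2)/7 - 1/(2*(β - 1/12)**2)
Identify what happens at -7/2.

Denominator factors: β - 1/12 = -43/12 at β = -7/2 — none vanishes.
Branch term log(1 - β/(2/11)): argument at -7/2 is 81/4, nonzero, so -7/2 is not its branch point (a point on a principal cut is still regular for the continued germ).
So the germ continues analytically to -7/2.

The point is a regular point.


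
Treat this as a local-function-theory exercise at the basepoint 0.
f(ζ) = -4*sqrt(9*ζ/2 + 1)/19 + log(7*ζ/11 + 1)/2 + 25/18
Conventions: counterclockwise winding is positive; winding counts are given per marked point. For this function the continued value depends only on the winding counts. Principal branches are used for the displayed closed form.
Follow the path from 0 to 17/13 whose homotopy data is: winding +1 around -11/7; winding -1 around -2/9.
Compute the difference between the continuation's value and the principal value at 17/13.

The rational part is single-valued and drops out of the difference; each branch term changes only by its own monodromy.
(1/2)*log(1 - ζ/(-11/7)): each positive loop around -11/7 adds 2*pi*i to the log, so winding +1 contributes (1/2)*(1)*2*pi*i = pi*i.
(-4/19)*sqrt(1 - ζ/(-2/9)): winding -1 is odd, the square root flips sign, contributing -2*(-4/19)*sqrt(1 - (17/13)/(-2/9)) = -2*(-4/19)*sqrt(179/26) = (4/247)*sqrt(4654).
Summing the contributions at ζ = 17/13 gives ((4/247)*sqrt(4654)) + (pi)*i.

Continued minus principal equals ((4/247)*sqrt(4654)) + (pi)*i.


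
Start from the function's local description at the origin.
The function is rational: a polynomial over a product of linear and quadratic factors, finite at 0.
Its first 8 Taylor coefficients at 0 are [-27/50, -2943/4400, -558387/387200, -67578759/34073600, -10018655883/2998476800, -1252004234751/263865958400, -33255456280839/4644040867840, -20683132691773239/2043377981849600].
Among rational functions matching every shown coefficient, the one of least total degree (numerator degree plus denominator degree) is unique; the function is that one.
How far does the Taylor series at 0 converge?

No rational of total degree below 6 reproduces all 8 coefficients; solving the [0/6] Pade equations on them gives f(j) = -36/(25*(j**2 - 7*j/11 + 8/3)*(j**2 + j/2 - 1)**2), whose expansion matches every shown term.
Denominator factor (j**2 - 7*j/11 + 8/3): discriminant -3725/363, complex-conjugate roots (7/22) + ((5/66)*sqrt(447))*i and (7/22) - ((5/66)*sqrt(447))*i; poles of order 1, moduli (2/3)*sqrt(6) and (2/3)*sqrt(6).
Denominator factor (j**2 + j/2 - 1)^2: discriminant 17/4, real irrational roots -1/4 + (1/4)*sqrt(17) and -1/4 - (1/4)*sqrt(17); poles of order 2, moduli -1/4 + (1/4)*sqrt(17) and 1/4 + (1/4)*sqrt(17).
The radius of convergence is the smallest modulus among the singular points: -1/4 + (1/4)*sqrt(17).

The radius of convergence is -1/4 + (1/4)*sqrt(17).


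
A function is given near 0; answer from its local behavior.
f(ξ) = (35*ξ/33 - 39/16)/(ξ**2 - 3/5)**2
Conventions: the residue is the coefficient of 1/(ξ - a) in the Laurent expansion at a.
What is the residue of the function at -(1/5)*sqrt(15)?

The residue is -(65/192)*sqrt(15).

The factor ξ**2 - 3/5 splits as (ξ - a)(ξ - a') with a = -(1/5)*sqrt(15), a' = (1/5)*sqrt(15). At the order-2 pole a set g(ξ) = (ξ - a)^2*f(ξ) = [35*ξ/33 - 39/16] / (ξ - a')^2.
Order-2 pole: residue = g'(a); g'(-(1/5)*sqrt(15)) = -(65/192)*sqrt(15), so the residue is -(65/192)*sqrt(15).


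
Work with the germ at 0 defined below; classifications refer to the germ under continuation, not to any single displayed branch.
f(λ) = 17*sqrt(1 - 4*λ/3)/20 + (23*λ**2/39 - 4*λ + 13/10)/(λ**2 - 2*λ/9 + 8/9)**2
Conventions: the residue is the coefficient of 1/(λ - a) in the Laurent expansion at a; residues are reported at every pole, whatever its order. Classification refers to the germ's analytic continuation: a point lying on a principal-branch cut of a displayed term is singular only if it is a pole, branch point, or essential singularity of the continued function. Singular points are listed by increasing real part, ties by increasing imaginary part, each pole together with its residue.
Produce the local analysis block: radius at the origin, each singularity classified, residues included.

Radius of convergence at 0: 3/4.
At (1/9) - ((1/9)*sqrt(71))*i: a pole of order 2; residue ((130761/2621320)*sqrt(71))*i.
At (1/9) + ((1/9)*sqrt(71))*i: a pole of order 2; residue -((130761/2621320)*sqrt(71))*i.
At 3/4: an algebraic (square-root) branch point.

Denominator factor (λ**2 - 2*λ/9 + 8/9)^2: discriminant -284/81, complex-conjugate roots (1/9) + ((1/9)*sqrt(71))*i and (1/9) - ((1/9)*sqrt(71))*i; poles of order 2, moduli (2/3)*sqrt(2) and (2/3)*sqrt(2).
Branch term (17/20)*sqrt(1 - λ/(3/4)): its argument vanishes at λ = 3/4, a square-root branch point, modulus 3/4.
The radius of convergence is the smallest modulus among the singular points: 3/4.
The branch term is analytic at (1/9) - ((1/9)*sqrt(71))*i and contributes nothing to the residue; only the rational part matters.
The factor λ**2 - 2*λ/9 + 8/9 splits as (λ - a)(λ - a') with a = (1/9) - ((1/9)*sqrt(71))*i, a' = (1/9) + ((1/9)*sqrt(71))*i. At the order-2 pole a set g(λ) = (λ - a)^2*(rational part) = [23*λ**2/39 - 4*λ + 13/10] / (λ - a')^2.
Order-2 pole: residue = g'(a); g'((1/9) - ((1/9)*sqrt(71))*i) = ((130761/2621320)*sqrt(71))*i, so the residue is ((130761/2621320)*sqrt(71))*i.
The branch term is analytic at (1/9) + ((1/9)*sqrt(71))*i and contributes nothing to the residue; only the rational part matters.
The factor λ**2 - 2*λ/9 + 8/9 splits as (λ - a)(λ - a') with a = (1/9) + ((1/9)*sqrt(71))*i, a' = (1/9) - ((1/9)*sqrt(71))*i. At the order-2 pole a set g(λ) = (λ - a)^2*(rational part) = [23*λ**2/39 - 4*λ + 13/10] / (λ - a')^2.
Order-2 pole: residue = g'(a); g'((1/9) + ((1/9)*sqrt(71))*i) = -((130761/2621320)*sqrt(71))*i, so the residue is -((130761/2621320)*sqrt(71))*i.
List the singular points by increasing real part (a conjugate pair: the negative imaginary part first).


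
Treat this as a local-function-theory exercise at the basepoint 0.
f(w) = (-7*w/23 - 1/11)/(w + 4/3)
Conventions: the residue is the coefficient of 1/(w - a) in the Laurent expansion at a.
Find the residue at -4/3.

At the order-1 pole -4/3 set g(w) = (w - (-4/3))*f(w) = -7*w/23 - 1/11.
Simple pole: residue = g(a) at a = -4/3, which is 239/759.

The residue is 239/759.


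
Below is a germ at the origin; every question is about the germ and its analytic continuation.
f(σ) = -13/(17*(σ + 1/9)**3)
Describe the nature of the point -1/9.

The point is a pole of order 3.

The denominator factor σ + 1/9 vanishes at -1/9 and appears to the power 3; the numerator there equals -13/17, nonzero, and no other factor vanishes.
Hence a pole whose order is the multiplicity, 3.


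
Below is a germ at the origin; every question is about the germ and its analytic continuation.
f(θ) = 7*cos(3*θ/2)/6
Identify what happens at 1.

There is no denominator, hence no pole anywhere.
The factor cos(3*θ/2) is entire.
So the germ continues analytically to 1.

The point is a regular point.


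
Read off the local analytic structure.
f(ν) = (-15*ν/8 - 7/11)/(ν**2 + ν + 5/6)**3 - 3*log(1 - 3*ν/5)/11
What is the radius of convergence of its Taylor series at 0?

Denominator factor (ν**2 + ν + 5/6)^3: discriminant -7/3, complex-conjugate roots (-1/2) + ((1/6)*sqrt(21))*i and (-1/2) - ((1/6)*sqrt(21))*i; poles of order 3, moduli (1/6)*sqrt(30) and (1/6)*sqrt(30).
Branch term (-3/11)*log(1 - ν/(5/3)): its argument vanishes at ν = 5/3, a logarithmic branch point, modulus 5/3.
The radius of convergence is the smallest modulus among the singular points: (1/6)*sqrt(30).

The radius of convergence is (1/6)*sqrt(30).


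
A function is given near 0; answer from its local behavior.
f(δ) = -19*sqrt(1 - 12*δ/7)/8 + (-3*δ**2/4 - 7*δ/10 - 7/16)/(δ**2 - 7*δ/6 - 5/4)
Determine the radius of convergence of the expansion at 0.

Denominator factor (δ**2 - 7*δ/6 - 5/4): discriminant 229/36, real irrational roots 7/12 + (1/12)*sqrt(229) and 7/12 - (1/12)*sqrt(229); poles of order 1, moduli 7/12 + (1/12)*sqrt(229) and -7/12 + (1/12)*sqrt(229).
Branch term (-19/8)*sqrt(1 - δ/(7/12)): its argument vanishes at δ = 7/12, a square-root branch point, modulus 7/12.
The radius of convergence is the smallest modulus among the singular points: 7/12.

The radius of convergence is 7/12.


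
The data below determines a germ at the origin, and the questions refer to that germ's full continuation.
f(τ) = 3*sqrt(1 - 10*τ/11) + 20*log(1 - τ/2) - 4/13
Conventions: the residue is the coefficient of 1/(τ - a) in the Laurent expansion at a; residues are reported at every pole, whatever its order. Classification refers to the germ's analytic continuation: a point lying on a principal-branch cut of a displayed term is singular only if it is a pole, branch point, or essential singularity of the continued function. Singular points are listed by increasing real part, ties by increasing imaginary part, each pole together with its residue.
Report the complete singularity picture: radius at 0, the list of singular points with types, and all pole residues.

Branch term (20)*log(1 - τ/(2)): its argument vanishes at τ = 2, a logarithmic branch point, modulus 2.
Branch term (3)*sqrt(1 - τ/(11/10)): its argument vanishes at τ = 11/10, a square-root branch point, modulus 11/10.
The radius of convergence is the smallest modulus among the singular points: 11/10.
List the singular points by increasing real part (a conjugate pair: the negative imaginary part first).

Radius of convergence at 0: 11/10.
At 11/10: an algebraic (square-root) branch point.
At 2: a logarithmic branch point.


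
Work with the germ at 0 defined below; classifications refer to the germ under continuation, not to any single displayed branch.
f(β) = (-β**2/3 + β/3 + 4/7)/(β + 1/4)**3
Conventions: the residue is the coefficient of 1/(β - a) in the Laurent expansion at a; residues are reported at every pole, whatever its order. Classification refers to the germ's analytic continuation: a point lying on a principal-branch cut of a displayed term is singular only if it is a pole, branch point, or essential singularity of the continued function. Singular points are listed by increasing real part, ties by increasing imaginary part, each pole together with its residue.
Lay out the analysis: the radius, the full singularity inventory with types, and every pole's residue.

Denominator factor (β + 1/4)^3: pole of order 3 at -1/4, modulus 1/4.
The radius of convergence is the smallest modulus among the singular points: 1/4.
At the order-3 pole -1/4 set g(β) = (β - (-1/4))^3*f(β) = -β**2/3 + β/3 + 4/7.
Order-3 pole: residue = g''(a)/2; g''(-1/4) = -2/3, so the residue is -1/3.

Radius of convergence at 0: 1/4.
At -1/4: a pole of order 3; residue -1/3.


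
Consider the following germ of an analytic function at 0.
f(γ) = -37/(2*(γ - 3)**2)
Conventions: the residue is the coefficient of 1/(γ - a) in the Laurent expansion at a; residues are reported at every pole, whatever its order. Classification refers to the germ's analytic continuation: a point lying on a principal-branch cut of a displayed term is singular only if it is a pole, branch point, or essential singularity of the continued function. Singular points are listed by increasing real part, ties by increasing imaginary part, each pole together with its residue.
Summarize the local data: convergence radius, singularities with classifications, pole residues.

Radius of convergence at 0: 3.
At 3: a pole of order 2; residue 0.

Denominator factor (γ - 3)^2: pole of order 2 at 3, modulus 3.
The radius of convergence is the smallest modulus among the singular points: 3.
At the order-2 pole 3 set g(γ) = (γ - (3))^2*f(γ) = -37/2.
Order-2 pole: residue = g'(a); g'(3) = 0, so the residue is 0.


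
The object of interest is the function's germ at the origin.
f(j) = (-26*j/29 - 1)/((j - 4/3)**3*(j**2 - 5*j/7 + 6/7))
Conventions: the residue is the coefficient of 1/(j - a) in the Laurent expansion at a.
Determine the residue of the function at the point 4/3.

The residue is -12540717/34539464.

At the order-3 pole 4/3 set g(j) = (j - (4/3))^3*f(j) = (-26*j/29 - 1)/(j**2 - 5*j/7 + 6/7).
Order-3 pole: residue = g''(a)/2; g''(4/3) = -12540717/17269732, so the residue is -12540717/34539464.


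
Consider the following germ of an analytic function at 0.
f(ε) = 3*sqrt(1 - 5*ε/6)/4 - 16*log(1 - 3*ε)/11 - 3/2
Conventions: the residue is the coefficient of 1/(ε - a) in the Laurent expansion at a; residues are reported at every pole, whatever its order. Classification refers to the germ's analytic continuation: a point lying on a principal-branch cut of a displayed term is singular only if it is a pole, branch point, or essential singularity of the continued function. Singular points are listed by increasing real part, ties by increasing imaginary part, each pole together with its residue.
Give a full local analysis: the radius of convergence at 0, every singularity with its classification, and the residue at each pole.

Branch term (3/4)*sqrt(1 - ε/(6/5)): its argument vanishes at ε = 6/5, a square-root branch point, modulus 6/5.
Branch term (-16/11)*log(1 - ε/(1/3)): its argument vanishes at ε = 1/3, a logarithmic branch point, modulus 1/3.
The radius of convergence is the smallest modulus among the singular points: 1/3.
List the singular points by increasing real part (a conjugate pair: the negative imaginary part first).

Radius of convergence at 0: 1/3.
At 1/3: a logarithmic branch point.
At 6/5: an algebraic (square-root) branch point.


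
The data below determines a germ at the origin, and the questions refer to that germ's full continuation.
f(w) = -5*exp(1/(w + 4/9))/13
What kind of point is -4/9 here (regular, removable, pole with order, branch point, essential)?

The point is an essential singularity.

The exponent 1/(w - (-4/9)) has a pole at -4/9, so exp(1/(w - (-4/9))) takes every nonzero value near it: an essential singularity (not a pole of any order).


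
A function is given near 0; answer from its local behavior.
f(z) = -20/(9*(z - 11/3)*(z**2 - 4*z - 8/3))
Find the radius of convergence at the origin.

Denominator factor (z - 11/3): pole of order 1 at 11/3, modulus 11/3.
Denominator factor (z**2 - 4*z - 8/3): discriminant 80/3, real irrational roots 2 + (2/3)*sqrt(15) and 2 - (2/3)*sqrt(15); poles of order 1, moduli 2 + (2/3)*sqrt(15) and -2 + (2/3)*sqrt(15).
The radius of convergence is the smallest modulus among the singular points: -2 + (2/3)*sqrt(15).

The radius of convergence is -2 + (2/3)*sqrt(15).


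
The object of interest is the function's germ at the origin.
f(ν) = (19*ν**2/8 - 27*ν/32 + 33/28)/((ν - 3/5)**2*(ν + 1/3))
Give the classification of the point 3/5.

The denominator factor ν - 3/5 vanishes at 3/5 and appears to the power 2; the numerator there equals 8553/5600, nonzero, and no other factor vanishes.
Hence a pole whose order is the multiplicity, 2.

The point is a pole of order 2.


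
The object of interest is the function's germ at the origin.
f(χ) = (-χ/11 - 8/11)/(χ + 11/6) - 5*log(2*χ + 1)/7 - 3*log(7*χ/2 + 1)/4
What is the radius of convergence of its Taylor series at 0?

The radius of convergence is 2/7.

Denominator factor (χ + 11/6): pole of order 1 at -11/6, modulus 11/6.
Branch term (-3/4)*log(1 - χ/(-2/7)): its argument vanishes at χ = -2/7, a logarithmic branch point, modulus 2/7.
Branch term (-5/7)*log(1 - χ/(-1/2)): its argument vanishes at χ = -1/2, a logarithmic branch point, modulus 1/2.
The radius of convergence is the smallest modulus among the singular points: 2/7.


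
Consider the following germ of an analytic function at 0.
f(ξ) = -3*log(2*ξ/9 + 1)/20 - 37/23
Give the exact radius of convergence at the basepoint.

Branch term (-3/20)*log(1 - ξ/(-9/2)): its argument vanishes at ξ = -9/2, a logarithmic branch point, modulus 9/2.
The radius of convergence is the smallest modulus among the singular points: 9/2.

The radius of convergence is 9/2.


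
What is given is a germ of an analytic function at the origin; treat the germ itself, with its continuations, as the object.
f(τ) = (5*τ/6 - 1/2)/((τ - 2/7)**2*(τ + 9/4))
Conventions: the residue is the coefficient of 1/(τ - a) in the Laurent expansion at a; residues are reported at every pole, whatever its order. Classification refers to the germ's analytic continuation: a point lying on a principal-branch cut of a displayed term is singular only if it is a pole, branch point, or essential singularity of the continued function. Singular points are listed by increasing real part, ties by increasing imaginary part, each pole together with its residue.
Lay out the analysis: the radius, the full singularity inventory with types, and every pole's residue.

Denominator factor (τ - 2/7)^2: pole of order 2 at 2/7, modulus 2/7.
Denominator factor (τ + 9/4): pole of order 1 at -9/4, modulus 9/4.
The radius of convergence is the smallest modulus among the singular points: 2/7.
At the order-1 pole -9/4 set g(τ) = (τ - (-9/4))*f(τ) = (5*τ/6 - 1/2)/(τ - 2/7)**2.
Simple pole: residue = g(a) at a = -9/4, which is -1862/5041.
At the order-2 pole 2/7 set g(τ) = (τ - (2/7))^2*f(τ) = (5*τ/6 - 1/2)/(τ + 9/4).
Order-2 pole: residue = g'(a); g'(2/7) = 1862/5041, so the residue is 1862/5041.
List the singular points by increasing real part (a conjugate pair: the negative imaginary part first).

Radius of convergence at 0: 2/7.
At -9/4: a pole of order 1; residue -1862/5041.
At 2/7: a pole of order 2; residue 1862/5041.


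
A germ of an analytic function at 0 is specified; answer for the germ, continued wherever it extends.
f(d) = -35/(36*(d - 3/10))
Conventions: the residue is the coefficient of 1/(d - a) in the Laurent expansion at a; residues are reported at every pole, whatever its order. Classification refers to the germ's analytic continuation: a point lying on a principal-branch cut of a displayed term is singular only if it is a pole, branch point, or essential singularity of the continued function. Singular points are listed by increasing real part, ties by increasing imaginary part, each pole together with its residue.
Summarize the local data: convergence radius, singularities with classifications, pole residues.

Radius of convergence at 0: 3/10.
At 3/10: a pole of order 1; residue -35/36.

Denominator factor (d - 3/10): pole of order 1 at 3/10, modulus 3/10.
The radius of convergence is the smallest modulus among the singular points: 3/10.
At the order-1 pole 3/10 set g(d) = (d - (3/10))*f(d) = -35/36.
Simple pole: residue = g(a) at a = 3/10, which is -35/36.


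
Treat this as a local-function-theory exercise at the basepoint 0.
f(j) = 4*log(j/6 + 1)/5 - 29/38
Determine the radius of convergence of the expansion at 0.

The radius of convergence is 6.

Branch term (4/5)*log(1 - j/(-6)): its argument vanishes at j = -6, a logarithmic branch point, modulus 6.
The radius of convergence is the smallest modulus among the singular points: 6.


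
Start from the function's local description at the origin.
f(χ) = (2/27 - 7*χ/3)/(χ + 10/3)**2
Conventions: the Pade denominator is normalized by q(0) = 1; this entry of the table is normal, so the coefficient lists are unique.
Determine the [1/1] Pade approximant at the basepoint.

Taylor coefficients needed (expand at 0): a_0 = 1/150, a_1 = -107/500, a_2 = 639/5000.
Write the denominator as Q(χ) = 1 + q1*χ. Requiring Q*f - P = O(χ^3) with deg P <= 1 kills the coefficients of χ^2..χ^2 in Q*f:
  χ^2: a_2 + q1*a_1 = 0, i.e. 639/5000 + (-107/500)*q1 = 0.
Solving this linear system: q1 = 639/1070.
The numerator is Q*f truncated at degree 1: P0 = a_0 = 1/150; P1 = a_1 + q1*a_0 = -2809/13375.

The Pade approximant has numerator coefficients [1/150, -2809/13375]; denominator coefficients [1, 639/1070].


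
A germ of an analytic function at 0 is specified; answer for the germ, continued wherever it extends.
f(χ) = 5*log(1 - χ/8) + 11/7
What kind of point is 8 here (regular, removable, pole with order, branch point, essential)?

The point is a logarithmic branch point.

The term (5)*log(1 - χ/(8)) has argument 1 - 8/(8) = 0 at 8: a logarithmic (infinitely-sheeted) branch point; the remaining terms are analytic or single-valued there.


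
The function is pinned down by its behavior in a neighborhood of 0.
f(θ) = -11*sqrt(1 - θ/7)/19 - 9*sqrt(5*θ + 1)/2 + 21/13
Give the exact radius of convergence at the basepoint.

The radius of convergence is 1/5.

Branch term (-11/19)*sqrt(1 - θ/(7)): its argument vanishes at θ = 7, a square-root branch point, modulus 7.
Branch term (-9/2)*sqrt(1 - θ/(-1/5)): its argument vanishes at θ = -1/5, a square-root branch point, modulus 1/5.
The radius of convergence is the smallest modulus among the singular points: 1/5.


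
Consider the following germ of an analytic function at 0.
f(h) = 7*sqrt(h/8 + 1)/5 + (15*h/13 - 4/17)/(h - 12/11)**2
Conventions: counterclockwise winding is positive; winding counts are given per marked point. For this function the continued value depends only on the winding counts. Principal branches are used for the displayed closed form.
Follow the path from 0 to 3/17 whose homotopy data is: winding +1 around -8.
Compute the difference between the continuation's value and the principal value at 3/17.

The rational part is single-valued and drops out of the difference; each branch term changes only by its own monodromy.
(7/5)*sqrt(1 - h/(-8)): winding +1 is odd, the square root flips sign, contributing -2*(7/5)*sqrt(1 - (3/17)/(-8)) = -2*(7/5)*sqrt(139/136) = -(7/170)*sqrt(4726).
Summing the contributions at h = 3/17 gives -(7/170)*sqrt(4726).

Continued minus principal equals -(7/170)*sqrt(4726).


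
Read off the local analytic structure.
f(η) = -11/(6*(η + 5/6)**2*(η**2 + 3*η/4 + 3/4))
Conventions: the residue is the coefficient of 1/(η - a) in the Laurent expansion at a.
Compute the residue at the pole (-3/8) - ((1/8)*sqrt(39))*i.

The factor η**2 + 3*η/4 + 3/4 splits as (η - a)(η - a') with a = (-3/8) - ((1/8)*sqrt(39))*i, a' = (-3/8) + ((1/8)*sqrt(39))*i. At the order-1 pole a set g(η) = (η - a)*f(η) = [-11/(6*(η + 5/6)**2)] / (η - a').
Simple pole: residue = g(a) at a = (-3/8) - ((1/8)*sqrt(39))*i, which is (4356/3481) + ((5060/45253)*sqrt(39))*i.

The residue is (4356/3481) + ((5060/45253)*sqrt(39))*i.


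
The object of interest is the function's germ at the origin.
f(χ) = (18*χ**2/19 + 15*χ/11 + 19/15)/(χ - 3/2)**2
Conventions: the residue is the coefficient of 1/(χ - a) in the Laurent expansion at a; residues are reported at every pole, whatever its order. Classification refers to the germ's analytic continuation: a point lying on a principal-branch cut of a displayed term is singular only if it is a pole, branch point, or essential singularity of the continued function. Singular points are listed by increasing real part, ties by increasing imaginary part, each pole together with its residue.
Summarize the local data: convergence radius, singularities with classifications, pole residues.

Denominator factor (χ - 3/2)^2: pole of order 2 at 3/2, modulus 3/2.
The radius of convergence is the smallest modulus among the singular points: 3/2.
At the order-2 pole 3/2 set g(χ) = (χ - (3/2))^2*f(χ) = 18*χ**2/19 + 15*χ/11 + 19/15.
Order-2 pole: residue = g'(a); g'(3/2) = 879/209, so the residue is 879/209.

Radius of convergence at 0: 3/2.
At 3/2: a pole of order 2; residue 879/209.


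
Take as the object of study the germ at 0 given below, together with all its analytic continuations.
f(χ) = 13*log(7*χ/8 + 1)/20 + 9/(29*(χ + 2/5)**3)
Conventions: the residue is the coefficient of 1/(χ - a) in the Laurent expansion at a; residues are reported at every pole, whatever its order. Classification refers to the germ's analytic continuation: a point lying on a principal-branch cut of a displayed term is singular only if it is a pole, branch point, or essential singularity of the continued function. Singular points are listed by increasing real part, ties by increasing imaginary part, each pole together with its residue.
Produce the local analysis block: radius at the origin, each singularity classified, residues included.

Denominator factor (χ + 2/5)^3: pole of order 3 at -2/5, modulus 2/5.
Branch term (13/20)*log(1 - χ/(-8/7)): its argument vanishes at χ = -8/7, a logarithmic branch point, modulus 8/7.
The radius of convergence is the smallest modulus among the singular points: 2/5.
The branch term is analytic at -2/5 and contributes nothing to the residue; only the rational part matters.
At the order-3 pole -2/5 set g(χ) = (χ - (-2/5))^3*(rational part) = 9/29.
Order-3 pole: residue = g''(a)/2; g''(-2/5) = 0, so the residue is 0.
List the singular points by increasing real part (a conjugate pair: the negative imaginary part first).

Radius of convergence at 0: 2/5.
At -8/7: a logarithmic branch point.
At -2/5: a pole of order 3; residue 0.


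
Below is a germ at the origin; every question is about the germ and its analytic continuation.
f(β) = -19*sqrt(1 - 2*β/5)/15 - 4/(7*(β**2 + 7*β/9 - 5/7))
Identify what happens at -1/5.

The point is a regular point.

Denominator factors: β**2 + 7*β/9 - 5/7 = -1307/1575 at β = -1/5 — none vanishes.
Branch term sqrt(1 - β/(5/2)): argument at -1/5 is 27/25, nonzero, so -1/5 is not its branch point (a point on a principal cut is still regular for the continued germ).
So the germ continues analytically to -1/5.


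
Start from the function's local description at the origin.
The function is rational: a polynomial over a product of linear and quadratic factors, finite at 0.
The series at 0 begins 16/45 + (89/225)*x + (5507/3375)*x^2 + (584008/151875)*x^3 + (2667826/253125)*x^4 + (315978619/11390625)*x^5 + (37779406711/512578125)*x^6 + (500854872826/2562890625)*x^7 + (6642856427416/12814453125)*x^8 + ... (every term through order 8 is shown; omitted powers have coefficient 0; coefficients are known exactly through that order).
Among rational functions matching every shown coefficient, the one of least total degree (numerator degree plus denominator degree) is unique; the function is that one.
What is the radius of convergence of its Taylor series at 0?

No rational of total degree below 7 reproduces all 9 coefficients; solving the [2/5] Pade equations on them gives f(x) = (-3*x**2/2 + 7*x/10 - 8)/((x + 3)**3*(x**2 + 11*x/6 - 5/6)), whose expansion matches every shown term.
Denominator factor (x + 3)^3: pole of order 3 at -3, modulus 3.
Denominator factor (x**2 + 11*x/6 - 5/6): discriminant 241/36, real irrational roots -11/12 + (1/12)*sqrt(241) and -11/12 - (1/12)*sqrt(241); poles of order 1, moduli -11/12 + (1/12)*sqrt(241) and 11/12 + (1/12)*sqrt(241).
The radius of convergence is the smallest modulus among the singular points: -11/12 + (1/12)*sqrt(241).

The radius of convergence is -11/12 + (1/12)*sqrt(241).


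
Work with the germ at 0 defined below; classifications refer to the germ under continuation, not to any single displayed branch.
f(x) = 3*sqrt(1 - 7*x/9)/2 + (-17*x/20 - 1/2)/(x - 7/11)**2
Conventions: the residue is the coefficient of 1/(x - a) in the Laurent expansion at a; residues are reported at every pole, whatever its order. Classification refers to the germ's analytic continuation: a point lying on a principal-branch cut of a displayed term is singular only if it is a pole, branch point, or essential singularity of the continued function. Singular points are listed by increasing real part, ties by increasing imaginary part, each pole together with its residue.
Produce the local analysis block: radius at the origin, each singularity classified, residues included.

Radius of convergence at 0: 7/11.
At 7/11: a pole of order 2; residue -17/20.
At 9/7: an algebraic (square-root) branch point.

Denominator factor (x - 7/11)^2: pole of order 2 at 7/11, modulus 7/11.
Branch term (3/2)*sqrt(1 - x/(9/7)): its argument vanishes at x = 9/7, a square-root branch point, modulus 9/7.
The radius of convergence is the smallest modulus among the singular points: 7/11.
The branch term is analytic at 7/11 and contributes nothing to the residue; only the rational part matters.
At the order-2 pole 7/11 set g(x) = (x - (7/11))^2*(rational part) = -17*x/20 - 1/2.
Order-2 pole: residue = g'(a); g'(7/11) = -17/20, so the residue is -17/20.
List the singular points by increasing real part (a conjugate pair: the negative imaginary part first).


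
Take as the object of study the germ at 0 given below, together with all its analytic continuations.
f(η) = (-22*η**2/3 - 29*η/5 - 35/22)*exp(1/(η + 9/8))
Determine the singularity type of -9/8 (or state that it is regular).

The exponent 1/(η - (-9/8)) has a pole at -9/8, so exp(1/(η - (-9/8))) takes every nonzero value near it: an essential singularity (not a pole of any order).

The point is an essential singularity.
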